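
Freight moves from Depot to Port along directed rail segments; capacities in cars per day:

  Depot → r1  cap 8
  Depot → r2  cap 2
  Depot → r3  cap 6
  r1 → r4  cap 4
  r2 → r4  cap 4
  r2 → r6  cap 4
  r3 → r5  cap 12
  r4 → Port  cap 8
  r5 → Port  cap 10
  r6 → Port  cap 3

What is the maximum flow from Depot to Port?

Augment Depot→r1→r4→Port: bottleneck 4, flow now 4.
Augment Depot→r2→r4→Port: bottleneck 2, flow now 6.
Augment Depot→r3→r5→Port: bottleneck 6, flow now 12.
No augmenting path remains; maximum flow = 12.
In the residual graph, reachable from Depot: {Depot, r1}.
Min-cut edges: Depot→r2 (2), Depot→r3 (6), r1→r4 (4); capacity 2 + 6 + 4 = 12.
This cut is saturated, so no flow can exceed 12.

12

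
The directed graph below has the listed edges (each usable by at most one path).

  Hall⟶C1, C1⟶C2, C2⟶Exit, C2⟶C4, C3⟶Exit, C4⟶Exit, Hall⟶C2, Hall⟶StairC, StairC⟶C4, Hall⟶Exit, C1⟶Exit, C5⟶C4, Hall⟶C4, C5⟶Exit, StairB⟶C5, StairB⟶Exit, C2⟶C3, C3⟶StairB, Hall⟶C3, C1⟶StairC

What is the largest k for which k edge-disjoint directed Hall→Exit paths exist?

5

Assign every edge capacity 1; by Menger, the answer equals the max flow.
Path Hall→Exit (+1); total 1.
Path Hall→C4→Exit (+1); total 2.
Path Hall→C1→Exit (+1); total 3.
Path Hall→C2→Exit (+1); total 4.
Path Hall→C3→Exit (+1); total 5.
No residual Hall→Exit path; max flow = 5.
Certifying cut of size 5: {C4→Exit, Hall→C1, Hall→C2, Hall→C3, Hall→Exit}.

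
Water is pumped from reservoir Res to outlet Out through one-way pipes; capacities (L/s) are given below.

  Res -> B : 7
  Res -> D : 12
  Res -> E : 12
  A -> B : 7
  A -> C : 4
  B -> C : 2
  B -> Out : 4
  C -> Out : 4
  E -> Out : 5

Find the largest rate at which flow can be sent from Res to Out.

Augment Res→B→Out: bottleneck 4, flow now 4.
Augment Res→E→Out: bottleneck 5, flow now 9.
Augment Res→B→C→Out: bottleneck 2, flow now 11.
No augmenting path remains; maximum flow = 11.
In the residual graph, reachable from Res: {Res, B, D, E}.
Min-cut edges: B→C (2), B→Out (4), E→Out (5); capacity 2 + 4 + 5 = 11.
This cut is saturated, so no flow can exceed 11.

11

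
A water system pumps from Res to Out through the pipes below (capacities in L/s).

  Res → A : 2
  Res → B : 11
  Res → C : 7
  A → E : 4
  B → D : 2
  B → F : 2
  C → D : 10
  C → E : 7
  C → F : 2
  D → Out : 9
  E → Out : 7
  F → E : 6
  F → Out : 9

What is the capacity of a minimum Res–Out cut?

13

Augment Res→A→E→Out: bottleneck 2, flow now 2.
Augment Res→B→D→Out: bottleneck 2, flow now 4.
Augment Res→B→F→Out: bottleneck 2, flow now 6.
Augment Res→C→D→Out: bottleneck 7, flow now 13.
No augmenting path remains; maximum flow = 13.
By max-flow min-cut, the minimum cut capacity equals the max flow.
In the residual graph, reachable from Res: {Res, B}.
Min-cut edges: Res→A (2), Res→C (7), B→D (2), B→F (2); capacity 2 + 7 + 2 + 2 = 13.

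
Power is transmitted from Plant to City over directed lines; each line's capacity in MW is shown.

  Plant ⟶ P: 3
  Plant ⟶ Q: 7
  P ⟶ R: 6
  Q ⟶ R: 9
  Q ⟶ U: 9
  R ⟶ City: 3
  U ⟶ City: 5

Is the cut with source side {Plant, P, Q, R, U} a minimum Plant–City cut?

Given cut capacity: 3 + 5 = 8.
Augment Plant→P→R→City: bottleneck 3, flow now 3.
Augment Plant→Q→U→City: bottleneck 5, flow now 8.
No augmenting path remains; maximum flow = 8.
Cut capacity 8 equals the max flow, so it is a minimum cut.

Yes — it is a minimum cut (capacity 8).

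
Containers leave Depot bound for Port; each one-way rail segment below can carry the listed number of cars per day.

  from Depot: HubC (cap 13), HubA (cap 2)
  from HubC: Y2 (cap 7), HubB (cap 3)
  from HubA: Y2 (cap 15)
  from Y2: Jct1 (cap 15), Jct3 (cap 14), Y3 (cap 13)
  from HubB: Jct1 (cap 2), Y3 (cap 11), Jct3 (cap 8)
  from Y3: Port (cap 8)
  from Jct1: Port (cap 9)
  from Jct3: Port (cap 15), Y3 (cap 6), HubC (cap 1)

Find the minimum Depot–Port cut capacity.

12

Augment Depot→HubC→Y2→Y3→Port: bottleneck 7, flow now 7.
Augment Depot→HubC→HubB→Y3→Port: bottleneck 1, flow now 8.
Augment Depot→HubC→HubB→Jct1→Port: bottleneck 2, flow now 10.
Augment Depot→HubA→Y2→Jct1→Port: bottleneck 2, flow now 12.
No augmenting path remains; maximum flow = 12.
By max-flow min-cut, the minimum cut capacity equals the max flow.
In the residual graph, reachable from Depot: {Depot, HubC}.
Min-cut edges: Depot→HubA (2), HubC→Y2 (7), HubC→HubB (3); capacity 2 + 7 + 3 = 12.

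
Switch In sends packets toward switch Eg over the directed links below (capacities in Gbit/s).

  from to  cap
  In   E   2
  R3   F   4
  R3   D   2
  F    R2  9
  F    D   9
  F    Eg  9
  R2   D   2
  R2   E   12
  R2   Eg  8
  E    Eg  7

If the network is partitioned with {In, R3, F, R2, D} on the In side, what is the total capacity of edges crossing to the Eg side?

31

Edges leaving {In, R3, F, R2, D}: In→E (2), F→Eg (9), R2→E (12), R2→Eg (8).
Cut capacity = 2 + 9 + 12 + 8 = 31.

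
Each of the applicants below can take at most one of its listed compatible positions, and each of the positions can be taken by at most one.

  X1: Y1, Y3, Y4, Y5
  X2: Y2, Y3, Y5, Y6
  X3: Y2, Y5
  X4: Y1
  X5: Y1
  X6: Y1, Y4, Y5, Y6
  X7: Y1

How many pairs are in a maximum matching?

Unit-capacity flow: source→left, listed edges, right→sink; max matching = max flow.
Augmenting path X1→Y1 (+1); matched 1.
Augmenting path X2→Y2 (+1); matched 2.
Augmenting path X3→Y5 (+1); matched 3.
Augmenting path X6→Y4 (+1); matched 4.
Augmenting path X4→Y1→X1→Y3 (+1); matched 5.
No augmenting path remains; maximum matching = 5.
König certificate: {X1, X2, X3, X6, Y1} is a vertex cover of size 5 (every listed pair touches it), so no matching can be larger.

5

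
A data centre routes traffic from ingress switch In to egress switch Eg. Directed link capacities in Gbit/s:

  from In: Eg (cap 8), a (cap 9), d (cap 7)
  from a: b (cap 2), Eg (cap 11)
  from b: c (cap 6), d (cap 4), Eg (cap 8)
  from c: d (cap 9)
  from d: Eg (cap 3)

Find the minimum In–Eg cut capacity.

Augment In→Eg: bottleneck 8, flow now 8.
Augment In→a→Eg: bottleneck 9, flow now 17.
Augment In→d→Eg: bottleneck 3, flow now 20.
No augmenting path remains; maximum flow = 20.
By max-flow min-cut, the minimum cut capacity equals the max flow.
In the residual graph, reachable from In: {In, d}.
Min-cut edges: In→a (9), In→Eg (8), d→Eg (3); capacity 9 + 8 + 3 = 20.

20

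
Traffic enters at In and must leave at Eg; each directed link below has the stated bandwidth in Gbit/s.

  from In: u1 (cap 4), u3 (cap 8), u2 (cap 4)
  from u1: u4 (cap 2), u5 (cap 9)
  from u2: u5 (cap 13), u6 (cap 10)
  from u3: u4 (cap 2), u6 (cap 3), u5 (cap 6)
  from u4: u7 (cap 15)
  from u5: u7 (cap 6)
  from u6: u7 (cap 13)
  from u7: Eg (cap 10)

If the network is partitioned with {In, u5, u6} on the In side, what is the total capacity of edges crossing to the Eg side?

35

Edges leaving {In, u5, u6}: In→u1 (4), In→u2 (4), In→u3 (8), u5→u7 (6), u6→u7 (13).
Cut capacity = 4 + 4 + 8 + 6 + 13 = 35.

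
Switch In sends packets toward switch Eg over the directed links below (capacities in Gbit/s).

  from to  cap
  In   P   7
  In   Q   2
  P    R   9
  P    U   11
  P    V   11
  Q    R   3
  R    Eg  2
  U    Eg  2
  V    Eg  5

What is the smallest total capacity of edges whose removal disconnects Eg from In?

Augment In→P→R→Eg: bottleneck 2, flow now 2.
Augment In→P→U→Eg: bottleneck 2, flow now 4.
Augment In→P→V→Eg: bottleneck 3, flow now 7.
Augment In→Q→R→P→V→Eg: bottleneck 2, flow now 9. (uses reverse residual edge)
No augmenting path remains; maximum flow = 9.
By max-flow min-cut, the minimum cut capacity equals the max flow.
In the residual graph, reachable from In: {In}.
Min-cut edges: In→P (7), In→Q (2); capacity 7 + 2 = 9.

9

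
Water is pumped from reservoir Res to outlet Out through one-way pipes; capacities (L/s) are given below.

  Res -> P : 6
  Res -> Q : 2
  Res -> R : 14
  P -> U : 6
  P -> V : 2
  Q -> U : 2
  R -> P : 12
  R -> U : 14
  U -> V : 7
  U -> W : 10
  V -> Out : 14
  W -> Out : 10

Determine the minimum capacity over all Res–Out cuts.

Augment Res→P→V→Out: bottleneck 2, flow now 2.
Augment Res→P→U→V→Out: bottleneck 4, flow now 6.
Augment Res→Q→U→V→Out: bottleneck 2, flow now 8.
Augment Res→R→U→V→Out: bottleneck 1, flow now 9.
Augment Res→R→U→W→Out: bottleneck 10, flow now 19.
No augmenting path remains; maximum flow = 19.
By max-flow min-cut, the minimum cut capacity equals the max flow.
In the residual graph, reachable from Res: {Res, P, Q, R, U}.
Min-cut edges: P→V (2), U→V (7), U→W (10); capacity 2 + 7 + 10 = 19.

19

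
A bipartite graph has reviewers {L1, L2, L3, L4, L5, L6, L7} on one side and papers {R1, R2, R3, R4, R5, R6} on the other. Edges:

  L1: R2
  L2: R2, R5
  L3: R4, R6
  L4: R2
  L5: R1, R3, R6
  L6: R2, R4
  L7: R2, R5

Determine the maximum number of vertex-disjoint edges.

5

Unit-capacity flow: source→left, listed edges, right→sink; max matching = max flow.
Augmenting path L1→R2 (+1); matched 1.
Augmenting path L2→R5 (+1); matched 2.
Augmenting path L3→R4 (+1); matched 3.
Augmenting path L5→R1 (+1); matched 4.
Augmenting path L6→R4→L3→R6 (+1); matched 5.
No augmenting path remains; maximum matching = 5.
König certificate: {L3, L5, L6, R2, R5} is a vertex cover of size 5 (every listed pair touches it), so no matching can be larger.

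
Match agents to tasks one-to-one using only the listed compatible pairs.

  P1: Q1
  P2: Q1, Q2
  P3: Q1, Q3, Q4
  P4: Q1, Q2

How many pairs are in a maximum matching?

Unit-capacity flow: source→left, listed edges, right→sink; max matching = max flow.
Augmenting path P1→Q1 (+1); matched 1.
Augmenting path P2→Q2 (+1); matched 2.
Augmenting path P3→Q3 (+1); matched 3.
No augmenting path remains; maximum matching = 3.
König certificate: {P3, Q1, Q2} is a vertex cover of size 3 (every listed pair touches it), so no matching can be larger.

3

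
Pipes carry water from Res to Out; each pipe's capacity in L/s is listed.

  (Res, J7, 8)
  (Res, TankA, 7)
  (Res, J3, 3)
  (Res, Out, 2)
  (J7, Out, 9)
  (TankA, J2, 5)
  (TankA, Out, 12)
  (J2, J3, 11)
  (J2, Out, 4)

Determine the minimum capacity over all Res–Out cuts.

Augment Res→Out: bottleneck 2, flow now 2.
Augment Res→J7→Out: bottleneck 8, flow now 10.
Augment Res→TankA→Out: bottleneck 7, flow now 17.
No augmenting path remains; maximum flow = 17.
By max-flow min-cut, the minimum cut capacity equals the max flow.
In the residual graph, reachable from Res: {Res, J3}.
Min-cut edges: Res→J7 (8), Res→TankA (7), Res→Out (2); capacity 8 + 7 + 2 = 17.

17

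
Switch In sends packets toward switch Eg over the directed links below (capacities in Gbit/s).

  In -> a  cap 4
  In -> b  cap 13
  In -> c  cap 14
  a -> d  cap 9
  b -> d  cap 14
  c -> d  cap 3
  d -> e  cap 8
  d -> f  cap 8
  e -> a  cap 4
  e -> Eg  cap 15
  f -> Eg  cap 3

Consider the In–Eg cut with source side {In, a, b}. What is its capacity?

37

Edges leaving {In, a, b}: In→c (14), a→d (9), b→d (14).
Cut capacity = 14 + 9 + 14 = 37.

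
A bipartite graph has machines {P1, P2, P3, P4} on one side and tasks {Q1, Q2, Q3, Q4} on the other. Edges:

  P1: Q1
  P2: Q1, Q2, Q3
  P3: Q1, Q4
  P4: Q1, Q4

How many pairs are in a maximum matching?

3

Unit-capacity flow: source→left, listed edges, right→sink; max matching = max flow.
Augmenting path P1→Q1 (+1); matched 1.
Augmenting path P2→Q2 (+1); matched 2.
Augmenting path P3→Q4 (+1); matched 3.
No augmenting path remains; maximum matching = 3.
König certificate: {P2, Q1, Q4} is a vertex cover of size 3 (every listed pair touches it), so no matching can be larger.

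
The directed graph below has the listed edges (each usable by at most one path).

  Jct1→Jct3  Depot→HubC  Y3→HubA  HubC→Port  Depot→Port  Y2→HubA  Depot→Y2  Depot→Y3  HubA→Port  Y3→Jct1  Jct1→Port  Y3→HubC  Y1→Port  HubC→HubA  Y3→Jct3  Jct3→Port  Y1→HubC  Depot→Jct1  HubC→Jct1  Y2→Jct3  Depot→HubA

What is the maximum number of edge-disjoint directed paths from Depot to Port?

Assign every edge capacity 1; by Menger, the answer equals the max flow.
Path Depot→Port (+1); total 1.
Path Depot→HubC→Port (+1); total 2.
Path Depot→HubA→Port (+1); total 3.
Path Depot→Jct1→Port (+1); total 4.
Path Depot→Y2→Jct3→Port (+1); total 5.
No residual Depot→Port path; max flow = 5.
Certifying cut of size 5: {Depot→Port, HubA→Port, HubC→Port, Jct1→Port, Jct3→Port}.

5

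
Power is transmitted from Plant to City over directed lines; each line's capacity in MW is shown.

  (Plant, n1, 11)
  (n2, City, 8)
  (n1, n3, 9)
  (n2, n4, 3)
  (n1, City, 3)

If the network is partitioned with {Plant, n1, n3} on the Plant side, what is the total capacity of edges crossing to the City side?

3

Edges leaving {Plant, n1, n3}: n1→City (3).
Cut capacity = 3 = 3.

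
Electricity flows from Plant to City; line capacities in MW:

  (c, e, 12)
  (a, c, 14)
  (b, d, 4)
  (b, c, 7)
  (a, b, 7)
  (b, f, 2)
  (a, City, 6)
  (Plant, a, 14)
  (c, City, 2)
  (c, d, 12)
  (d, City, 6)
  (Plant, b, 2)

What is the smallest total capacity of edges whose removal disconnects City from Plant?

Augment Plant→a→City: bottleneck 6, flow now 6.
Augment Plant→a→c→City: bottleneck 2, flow now 8.
Augment Plant→b→d→City: bottleneck 2, flow now 10.
Augment Plant→a→b→d→City: bottleneck 2, flow now 12.
Augment Plant→a→c→d→City: bottleneck 2, flow now 14.
No augmenting path remains; maximum flow = 14.
By max-flow min-cut, the minimum cut capacity equals the max flow.
In the residual graph, reachable from Plant: {Plant, a, b, c, d, e, f}.
Min-cut edges: a→City (6), c→City (2), d→City (6); capacity 6 + 2 + 6 = 14.

14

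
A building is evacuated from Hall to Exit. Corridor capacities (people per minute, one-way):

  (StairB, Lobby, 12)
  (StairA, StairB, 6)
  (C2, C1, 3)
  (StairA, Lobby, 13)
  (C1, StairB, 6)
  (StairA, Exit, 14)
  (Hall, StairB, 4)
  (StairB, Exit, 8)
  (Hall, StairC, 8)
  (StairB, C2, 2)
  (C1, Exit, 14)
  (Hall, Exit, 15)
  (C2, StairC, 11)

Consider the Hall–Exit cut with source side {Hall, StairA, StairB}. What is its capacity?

72

Edges leaving {Hall, StairA, StairB}: Hall→StairC (8), Hall→Exit (15), StairA→Lobby (13), StairA→Exit (14), StairB→C2 (2), StairB→Lobby (12), StairB→Exit (8).
Cut capacity = 8 + 15 + 13 + 14 + 2 + 12 + 8 = 72.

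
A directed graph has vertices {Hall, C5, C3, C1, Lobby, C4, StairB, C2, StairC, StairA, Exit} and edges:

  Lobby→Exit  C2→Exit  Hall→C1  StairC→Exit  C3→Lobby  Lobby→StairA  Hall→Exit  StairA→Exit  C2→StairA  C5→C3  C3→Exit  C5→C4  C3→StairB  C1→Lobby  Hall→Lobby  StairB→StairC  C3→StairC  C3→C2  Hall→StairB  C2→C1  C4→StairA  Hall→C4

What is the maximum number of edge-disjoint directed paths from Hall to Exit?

4

Assign every edge capacity 1; by Menger, the answer equals the max flow.
Path Hall→Exit (+1); total 1.
Path Hall→Lobby→Exit (+1); total 2.
Path Hall→C4→StairA→Exit (+1); total 3.
Path Hall→StairB→StairC→Exit (+1); total 4.
No residual Hall→Exit path; max flow = 4.
Certifying cut of size 4: {Hall→Exit, Hall→StairB, Lobby→Exit, StairA→Exit}.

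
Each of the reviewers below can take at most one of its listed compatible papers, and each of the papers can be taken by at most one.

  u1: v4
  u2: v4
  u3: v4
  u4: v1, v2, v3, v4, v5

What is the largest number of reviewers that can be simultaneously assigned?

2

Unit-capacity flow: source→left, listed edges, right→sink; max matching = max flow.
Augmenting path u1→v4 (+1); matched 1.
Augmenting path u4→v1 (+1); matched 2.
No augmenting path remains; maximum matching = 2.
König certificate: {u4, v4} is a vertex cover of size 2 (every listed pair touches it), so no matching can be larger.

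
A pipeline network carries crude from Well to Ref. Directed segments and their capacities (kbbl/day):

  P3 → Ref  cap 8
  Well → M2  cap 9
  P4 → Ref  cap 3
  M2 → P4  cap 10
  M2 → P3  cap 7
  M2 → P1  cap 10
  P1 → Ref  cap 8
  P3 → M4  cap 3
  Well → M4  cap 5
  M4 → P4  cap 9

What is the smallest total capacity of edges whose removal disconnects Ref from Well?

12

Augment Well→M4→P4→Ref: bottleneck 3, flow now 3.
Augment Well→M2→P1→Ref: bottleneck 8, flow now 11.
Augment Well→M2→P3→Ref: bottleneck 1, flow now 12.
No augmenting path remains; maximum flow = 12.
By max-flow min-cut, the minimum cut capacity equals the max flow.
In the residual graph, reachable from Well: {Well, M4, P4}.
Min-cut edges: Well→M2 (9), P4→Ref (3); capacity 9 + 3 = 12.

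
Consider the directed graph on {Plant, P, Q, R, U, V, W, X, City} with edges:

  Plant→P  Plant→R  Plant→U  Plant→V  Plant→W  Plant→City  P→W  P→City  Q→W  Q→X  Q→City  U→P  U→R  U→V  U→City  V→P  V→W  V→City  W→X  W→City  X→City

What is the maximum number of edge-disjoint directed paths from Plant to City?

Assign every edge capacity 1; by Menger, the answer equals the max flow.
Path Plant→City (+1); total 1.
Path Plant→P→City (+1); total 2.
Path Plant→U→City (+1); total 3.
Path Plant→V→City (+1); total 4.
Path Plant→W→City (+1); total 5.
No residual Plant→City path; max flow = 5.
Certifying cut of size 5: {Plant→City, Plant→P, Plant→U, Plant→V, Plant→W}.

5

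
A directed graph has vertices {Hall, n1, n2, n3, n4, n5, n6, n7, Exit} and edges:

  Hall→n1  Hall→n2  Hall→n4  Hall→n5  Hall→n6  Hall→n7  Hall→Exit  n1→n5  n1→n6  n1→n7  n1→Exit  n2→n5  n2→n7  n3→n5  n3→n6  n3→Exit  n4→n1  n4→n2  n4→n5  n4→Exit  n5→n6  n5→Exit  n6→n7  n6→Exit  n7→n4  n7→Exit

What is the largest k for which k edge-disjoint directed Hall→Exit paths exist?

6

Assign every edge capacity 1; by Menger, the answer equals the max flow.
Path Hall→Exit (+1); total 1.
Path Hall→n1→Exit (+1); total 2.
Path Hall→n4→Exit (+1); total 3.
Path Hall→n5→Exit (+1); total 4.
Path Hall→n6→Exit (+1); total 5.
Path Hall→n7→Exit (+1); total 6.
No residual Hall→Exit path; max flow = 6.
Certifying cut of size 6: {Hall→Exit, n1→Exit, n4→Exit, n5→Exit, n6→Exit, n7→Exit}.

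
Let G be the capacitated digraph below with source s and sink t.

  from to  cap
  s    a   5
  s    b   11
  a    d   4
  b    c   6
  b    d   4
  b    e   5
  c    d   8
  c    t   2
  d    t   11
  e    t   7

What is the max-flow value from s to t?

Augment s→a→d→t: bottleneck 4, flow now 4.
Augment s→b→c→t: bottleneck 2, flow now 6.
Augment s→b→d→t: bottleneck 4, flow now 10.
Augment s→b→e→t: bottleneck 5, flow now 15.
No augmenting path remains; maximum flow = 15.
In the residual graph, reachable from s: {s, a}.
Min-cut edges: s→b (11), a→d (4); capacity 11 + 4 = 15.
This cut is saturated, so no flow can exceed 15.

15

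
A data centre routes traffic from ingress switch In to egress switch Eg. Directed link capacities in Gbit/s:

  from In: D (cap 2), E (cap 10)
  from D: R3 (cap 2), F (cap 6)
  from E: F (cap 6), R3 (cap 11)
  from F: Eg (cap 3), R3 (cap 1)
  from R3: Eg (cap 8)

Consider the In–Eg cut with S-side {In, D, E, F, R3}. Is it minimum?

Given cut capacity: 3 + 8 = 11.
Augment In→D→F→Eg: bottleneck 2, flow now 2.
Augment In→E→F→Eg: bottleneck 1, flow now 3.
Augment In→E→R3→Eg: bottleneck 8, flow now 11.
No augmenting path remains; maximum flow = 11.
Cut capacity 11 equals the max flow, so it is a minimum cut.

Yes — it is a minimum cut (capacity 11).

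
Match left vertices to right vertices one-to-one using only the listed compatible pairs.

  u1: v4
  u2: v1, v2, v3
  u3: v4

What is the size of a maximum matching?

2

Unit-capacity flow: source→left, listed edges, right→sink; max matching = max flow.
Augmenting path u1→v4 (+1); matched 1.
Augmenting path u2→v1 (+1); matched 2.
No augmenting path remains; maximum matching = 2.
König certificate: {u2, v4} is a vertex cover of size 2 (every listed pair touches it), so no matching can be larger.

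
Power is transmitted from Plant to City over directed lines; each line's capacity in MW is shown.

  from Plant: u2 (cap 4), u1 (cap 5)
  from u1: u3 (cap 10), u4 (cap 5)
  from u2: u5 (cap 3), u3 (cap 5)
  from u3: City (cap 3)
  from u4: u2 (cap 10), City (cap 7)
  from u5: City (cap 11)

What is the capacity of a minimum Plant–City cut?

9

Augment Plant→u1→u3→City: bottleneck 3, flow now 3.
Augment Plant→u1→u4→City: bottleneck 2, flow now 5.
Augment Plant→u2→u5→City: bottleneck 3, flow now 8.
Augment Plant→u2→u3→u1→u4→City: bottleneck 1, flow now 9. (uses reverse residual edge)
No augmenting path remains; maximum flow = 9.
By max-flow min-cut, the minimum cut capacity equals the max flow.
In the residual graph, reachable from Plant: {Plant}.
Min-cut edges: Plant→u1 (5), Plant→u2 (4); capacity 5 + 4 = 9.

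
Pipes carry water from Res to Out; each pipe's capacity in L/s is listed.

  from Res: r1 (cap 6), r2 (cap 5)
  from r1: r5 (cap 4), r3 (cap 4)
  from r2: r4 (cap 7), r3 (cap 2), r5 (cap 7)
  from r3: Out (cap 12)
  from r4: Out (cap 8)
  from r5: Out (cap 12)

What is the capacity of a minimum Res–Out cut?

Augment Res→r1→r3→Out: bottleneck 4, flow now 4.
Augment Res→r1→r5→Out: bottleneck 2, flow now 6.
Augment Res→r2→r3→Out: bottleneck 2, flow now 8.
Augment Res→r2→r4→Out: bottleneck 3, flow now 11.
No augmenting path remains; maximum flow = 11.
By max-flow min-cut, the minimum cut capacity equals the max flow.
In the residual graph, reachable from Res: {Res}.
Min-cut edges: Res→r1 (6), Res→r2 (5); capacity 6 + 5 = 11.

11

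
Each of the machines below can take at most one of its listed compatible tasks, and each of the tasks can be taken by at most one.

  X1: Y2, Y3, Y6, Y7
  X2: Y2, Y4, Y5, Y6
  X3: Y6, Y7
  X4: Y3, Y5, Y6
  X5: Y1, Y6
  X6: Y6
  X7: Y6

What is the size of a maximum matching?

Unit-capacity flow: source→left, listed edges, right→sink; max matching = max flow.
Augmenting path X1→Y2 (+1); matched 1.
Augmenting path X2→Y4 (+1); matched 2.
Augmenting path X3→Y6 (+1); matched 3.
Augmenting path X4→Y3 (+1); matched 4.
Augmenting path X5→Y1 (+1); matched 5.
Augmenting path X6→Y6→X3→Y7 (+1); matched 6.
No augmenting path remains; maximum matching = 6.
König certificate: {X1, X2, X3, X4, X5, Y6} is a vertex cover of size 6 (every listed pair touches it), so no matching can be larger.

6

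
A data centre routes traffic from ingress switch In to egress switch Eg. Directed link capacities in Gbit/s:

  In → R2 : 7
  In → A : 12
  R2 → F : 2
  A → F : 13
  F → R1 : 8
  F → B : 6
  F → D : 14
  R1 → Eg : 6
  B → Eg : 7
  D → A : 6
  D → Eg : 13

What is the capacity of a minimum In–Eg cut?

Augment In→R2→F→R1→Eg: bottleneck 2, flow now 2.
Augment In→A→F→R1→Eg: bottleneck 4, flow now 6.
Augment In→A→F→B→Eg: bottleneck 6, flow now 12.
Augment In→A→F→D→Eg: bottleneck 2, flow now 14.
No augmenting path remains; maximum flow = 14.
By max-flow min-cut, the minimum cut capacity equals the max flow.
In the residual graph, reachable from In: {In, R2}.
Min-cut edges: In→A (12), R2→F (2); capacity 12 + 2 = 14.

14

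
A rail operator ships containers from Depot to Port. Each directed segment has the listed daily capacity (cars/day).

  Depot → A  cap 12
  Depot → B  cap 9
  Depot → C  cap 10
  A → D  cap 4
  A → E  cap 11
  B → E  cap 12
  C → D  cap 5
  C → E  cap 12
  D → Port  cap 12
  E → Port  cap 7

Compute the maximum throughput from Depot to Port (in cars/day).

16

Augment Depot→A→D→Port: bottleneck 4, flow now 4.
Augment Depot→A→E→Port: bottleneck 7, flow now 11.
Augment Depot→C→D→Port: bottleneck 5, flow now 16.
No augmenting path remains; maximum flow = 16.
In the residual graph, reachable from Depot: {Depot, A, B, C, E}.
Min-cut edges: A→D (4), C→D (5), E→Port (7); capacity 4 + 5 + 7 = 16.
This cut is saturated, so no flow can exceed 16.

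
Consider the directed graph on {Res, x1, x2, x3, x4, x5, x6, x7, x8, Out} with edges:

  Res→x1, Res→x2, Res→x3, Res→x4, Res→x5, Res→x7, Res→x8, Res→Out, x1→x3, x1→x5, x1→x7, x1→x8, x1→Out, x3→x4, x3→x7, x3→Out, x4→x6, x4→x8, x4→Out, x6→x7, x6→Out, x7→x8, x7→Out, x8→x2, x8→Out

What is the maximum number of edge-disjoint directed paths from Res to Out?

6

Assign every edge capacity 1; by Menger, the answer equals the max flow.
Path Res→Out (+1); total 1.
Path Res→x1→Out (+1); total 2.
Path Res→x3→Out (+1); total 3.
Path Res→x4→Out (+1); total 4.
Path Res→x7→Out (+1); total 5.
Path Res→x8→Out (+1); total 6.
No residual Res→Out path; max flow = 6.
Certifying cut of size 6: {Res→Out, Res→x1, Res→x3, Res→x4, Res→x7, Res→x8}.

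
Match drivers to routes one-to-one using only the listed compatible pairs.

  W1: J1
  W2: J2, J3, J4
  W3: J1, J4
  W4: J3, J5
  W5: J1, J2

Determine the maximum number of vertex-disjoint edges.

5

Unit-capacity flow: source→left, listed edges, right→sink; max matching = max flow.
Augmenting path W1→J1 (+1); matched 1.
Augmenting path W2→J2 (+1); matched 2.
Augmenting path W3→J4 (+1); matched 3.
Augmenting path W4→J3 (+1); matched 4.
Augmenting path W5→J2→W2→J3→W4→J5 (+1); matched 5.
No augmenting path remains; maximum matching = 5.
König certificate: {W1, W2, W3, W4, W5} is a vertex cover of size 5 (every listed pair touches it), so no matching can be larger.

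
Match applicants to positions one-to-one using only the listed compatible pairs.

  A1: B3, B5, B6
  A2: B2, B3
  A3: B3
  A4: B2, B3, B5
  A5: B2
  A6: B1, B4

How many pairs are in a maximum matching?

Unit-capacity flow: source→left, listed edges, right→sink; max matching = max flow.
Augmenting path A1→B3 (+1); matched 1.
Augmenting path A2→B2 (+1); matched 2.
Augmenting path A4→B5 (+1); matched 3.
Augmenting path A6→B1 (+1); matched 4.
Augmenting path A3→B3→A1→B6 (+1); matched 5.
No augmenting path remains; maximum matching = 5.
König certificate: {A1, A4, A6, B2, B3} is a vertex cover of size 5 (every listed pair touches it), so no matching can be larger.

5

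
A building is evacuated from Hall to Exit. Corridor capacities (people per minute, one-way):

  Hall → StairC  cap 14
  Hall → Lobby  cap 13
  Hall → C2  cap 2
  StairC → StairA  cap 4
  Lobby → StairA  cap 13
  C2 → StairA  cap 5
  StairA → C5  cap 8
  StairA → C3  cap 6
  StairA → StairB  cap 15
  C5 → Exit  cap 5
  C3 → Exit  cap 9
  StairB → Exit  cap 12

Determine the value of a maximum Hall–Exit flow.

19

Augment Hall→StairC→StairA→C5→Exit: bottleneck 4, flow now 4.
Augment Hall→Lobby→StairA→C5→Exit: bottleneck 1, flow now 5.
Augment Hall→Lobby→StairA→C3→Exit: bottleneck 6, flow now 11.
Augment Hall→Lobby→StairA→StairB→Exit: bottleneck 6, flow now 17.
Augment Hall→C2→StairA→StairB→Exit: bottleneck 2, flow now 19.
No augmenting path remains; maximum flow = 19.
In the residual graph, reachable from Hall: {Hall, StairC}.
Min-cut edges: Hall→Lobby (13), Hall→C2 (2), StairC→StairA (4); capacity 13 + 2 + 4 = 19.
This cut is saturated, so no flow can exceed 19.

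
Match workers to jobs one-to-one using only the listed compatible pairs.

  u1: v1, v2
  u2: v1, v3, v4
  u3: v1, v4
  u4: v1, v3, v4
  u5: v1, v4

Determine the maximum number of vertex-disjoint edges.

4

Unit-capacity flow: source→left, listed edges, right→sink; max matching = max flow.
Augmenting path u1→v1 (+1); matched 1.
Augmenting path u2→v3 (+1); matched 2.
Augmenting path u3→v4 (+1); matched 3.
Augmenting path u4→v1→u1→v2 (+1); matched 4.
No augmenting path remains; maximum matching = 4.
König certificate: {u1, v1, v3, v4} is a vertex cover of size 4 (every listed pair touches it), so no matching can be larger.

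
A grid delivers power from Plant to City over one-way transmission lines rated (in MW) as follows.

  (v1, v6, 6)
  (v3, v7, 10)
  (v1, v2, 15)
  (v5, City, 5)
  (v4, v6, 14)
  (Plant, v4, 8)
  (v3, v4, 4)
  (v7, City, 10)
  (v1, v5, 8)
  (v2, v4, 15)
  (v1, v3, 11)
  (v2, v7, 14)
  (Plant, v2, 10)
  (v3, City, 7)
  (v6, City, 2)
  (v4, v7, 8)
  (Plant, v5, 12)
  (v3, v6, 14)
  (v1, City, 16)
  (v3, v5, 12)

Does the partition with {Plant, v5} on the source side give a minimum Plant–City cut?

No — its capacity is 23, but the minimum cut has capacity 17.

Given cut capacity: 10 + 8 + 5 = 23.
Augment Plant→v5→City: bottleneck 5, flow now 5.
Augment Plant→v2→v7→City: bottleneck 10, flow now 15.
Augment Plant→v4→v6→City: bottleneck 2, flow now 17.
No augmenting path remains; maximum flow = 17.
In the residual graph, reachable from Plant: {Plant, v2, v4, v5, v6, v7}.
Min-cut edges: v5→City (5), v6→City (2), v7→City (10); capacity 5 + 2 + 10 = 17.
Cut capacity 23 exceeds the max flow 17, so it is not minimum.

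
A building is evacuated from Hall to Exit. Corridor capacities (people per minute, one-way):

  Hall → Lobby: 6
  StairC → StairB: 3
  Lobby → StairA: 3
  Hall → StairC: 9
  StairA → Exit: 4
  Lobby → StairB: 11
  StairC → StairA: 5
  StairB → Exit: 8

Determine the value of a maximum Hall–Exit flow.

Augment Hall→Lobby→StairA→Exit: bottleneck 3, flow now 3.
Augment Hall→Lobby→StairB→Exit: bottleneck 3, flow now 6.
Augment Hall→StairC→StairA→Exit: bottleneck 1, flow now 7.
Augment Hall→StairC→StairB→Exit: bottleneck 3, flow now 10.
Augment Hall→StairC→StairA→Lobby→StairB→Exit: bottleneck 2, flow now 12. (uses reverse residual edge)
No augmenting path remains; maximum flow = 12.
In the residual graph, reachable from Hall: {Hall, Lobby, StairC, StairA, StairB}.
Min-cut edges: StairA→Exit (4), StairB→Exit (8); capacity 4 + 8 = 12.
This cut is saturated, so no flow can exceed 12.

12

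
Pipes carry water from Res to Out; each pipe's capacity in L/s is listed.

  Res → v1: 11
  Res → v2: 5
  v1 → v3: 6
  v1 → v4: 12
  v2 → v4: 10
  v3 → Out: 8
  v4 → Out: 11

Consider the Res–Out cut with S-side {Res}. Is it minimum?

Given cut capacity: 11 + 5 = 16.
Augment Res→v1→v3→Out: bottleneck 6, flow now 6.
Augment Res→v1→v4→Out: bottleneck 5, flow now 11.
Augment Res→v2→v4→Out: bottleneck 5, flow now 16.
No augmenting path remains; maximum flow = 16.
Cut capacity 16 equals the max flow, so it is a minimum cut.

Yes — it is a minimum cut (capacity 16).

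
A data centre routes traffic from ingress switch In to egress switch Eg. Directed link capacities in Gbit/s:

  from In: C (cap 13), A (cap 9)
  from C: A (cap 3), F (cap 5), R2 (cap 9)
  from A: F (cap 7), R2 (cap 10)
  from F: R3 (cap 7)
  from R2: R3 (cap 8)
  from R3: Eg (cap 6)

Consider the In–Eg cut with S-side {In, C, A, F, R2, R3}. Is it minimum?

Given cut capacity: 6 = 6.
Augment In→C→F→R3→Eg: bottleneck 5, flow now 5.
Augment In→C→R2→R3→Eg: bottleneck 1, flow now 6.
No augmenting path remains; maximum flow = 6.
Cut capacity 6 equals the max flow, so it is a minimum cut.

Yes — it is a minimum cut (capacity 6).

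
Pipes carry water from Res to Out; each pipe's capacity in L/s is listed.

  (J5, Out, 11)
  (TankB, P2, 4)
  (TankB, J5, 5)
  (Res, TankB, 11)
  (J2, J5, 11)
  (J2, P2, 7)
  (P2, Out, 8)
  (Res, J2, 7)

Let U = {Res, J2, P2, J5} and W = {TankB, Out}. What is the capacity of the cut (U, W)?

Edges leaving {Res, J2, P2, J5}: Res→TankB (11), P2→Out (8), J5→Out (11).
Cut capacity = 11 + 8 + 11 = 30.

30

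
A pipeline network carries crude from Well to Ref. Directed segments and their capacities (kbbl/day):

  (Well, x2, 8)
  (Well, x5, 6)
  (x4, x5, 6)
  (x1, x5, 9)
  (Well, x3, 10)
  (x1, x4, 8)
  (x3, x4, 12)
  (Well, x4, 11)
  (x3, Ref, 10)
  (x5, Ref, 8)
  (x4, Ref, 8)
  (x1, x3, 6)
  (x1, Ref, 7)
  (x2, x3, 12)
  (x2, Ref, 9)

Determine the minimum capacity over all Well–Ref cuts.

34

Augment Well→x2→Ref: bottleneck 8, flow now 8.
Augment Well→x3→Ref: bottleneck 10, flow now 18.
Augment Well→x4→Ref: bottleneck 8, flow now 26.
Augment Well→x5→Ref: bottleneck 6, flow now 32.
Augment Well→x4→x5→Ref: bottleneck 2, flow now 34.
No augmenting path remains; maximum flow = 34.
By max-flow min-cut, the minimum cut capacity equals the max flow.
In the residual graph, reachable from Well: {Well, x4, x5}.
Min-cut edges: Well→x2 (8), Well→x3 (10), x4→Ref (8), x5→Ref (8); capacity 8 + 10 + 8 + 8 = 34.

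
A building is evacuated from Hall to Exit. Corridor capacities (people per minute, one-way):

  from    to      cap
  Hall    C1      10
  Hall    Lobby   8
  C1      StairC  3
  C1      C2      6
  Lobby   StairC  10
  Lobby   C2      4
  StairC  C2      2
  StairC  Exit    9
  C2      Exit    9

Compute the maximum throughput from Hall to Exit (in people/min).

17

Augment Hall→C1→StairC→Exit: bottleneck 3, flow now 3.
Augment Hall→C1→C2→Exit: bottleneck 6, flow now 9.
Augment Hall→Lobby→StairC→Exit: bottleneck 6, flow now 15.
Augment Hall→Lobby→C2→Exit: bottleneck 2, flow now 17.
No augmenting path remains; maximum flow = 17.
In the residual graph, reachable from Hall: {Hall, C1}.
Min-cut edges: Hall→Lobby (8), C1→StairC (3), C1→C2 (6); capacity 8 + 3 + 6 = 17.
This cut is saturated, so no flow can exceed 17.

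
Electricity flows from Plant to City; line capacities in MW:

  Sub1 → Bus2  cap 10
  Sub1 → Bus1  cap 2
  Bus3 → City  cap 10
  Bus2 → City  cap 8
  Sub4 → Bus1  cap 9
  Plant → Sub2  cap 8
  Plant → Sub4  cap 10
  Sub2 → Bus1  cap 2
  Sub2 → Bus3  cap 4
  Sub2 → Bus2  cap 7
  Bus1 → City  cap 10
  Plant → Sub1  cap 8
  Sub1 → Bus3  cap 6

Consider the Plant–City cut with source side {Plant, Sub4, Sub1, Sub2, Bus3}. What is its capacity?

40

Edges leaving {Plant, Sub4, Sub1, Sub2, Bus3}: Sub4→Bus1 (9), Sub1→Bus1 (2), Sub1→Bus2 (10), Sub2→Bus1 (2), Sub2→Bus2 (7), Bus3→City (10).
Cut capacity = 9 + 2 + 10 + 2 + 7 + 10 = 40.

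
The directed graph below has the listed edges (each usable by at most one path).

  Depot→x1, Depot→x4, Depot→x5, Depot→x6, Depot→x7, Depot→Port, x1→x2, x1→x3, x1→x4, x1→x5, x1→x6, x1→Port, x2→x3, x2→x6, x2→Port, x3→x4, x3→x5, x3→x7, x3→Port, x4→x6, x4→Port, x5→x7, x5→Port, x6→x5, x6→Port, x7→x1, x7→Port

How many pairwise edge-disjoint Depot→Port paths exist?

Assign every edge capacity 1; by Menger, the answer equals the max flow.
Path Depot→Port (+1); total 1.
Path Depot→x1→Port (+1); total 2.
Path Depot→x4→Port (+1); total 3.
Path Depot→x5→Port (+1); total 4.
Path Depot→x6→Port (+1); total 5.
Path Depot→x7→Port (+1); total 6.
No residual Depot→Port path; max flow = 6.
Certifying cut of size 6: {Depot→Port, Depot→x1, Depot→x4, Depot→x5, Depot→x6, Depot→x7}.

6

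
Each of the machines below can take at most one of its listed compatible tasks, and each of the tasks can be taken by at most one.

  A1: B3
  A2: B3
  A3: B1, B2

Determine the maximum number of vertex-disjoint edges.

Unit-capacity flow: source→left, listed edges, right→sink; max matching = max flow.
Augmenting path A1→B3 (+1); matched 1.
Augmenting path A3→B1 (+1); matched 2.
No augmenting path remains; maximum matching = 2.
König certificate: {A3, B3} is a vertex cover of size 2 (every listed pair touches it), so no matching can be larger.

2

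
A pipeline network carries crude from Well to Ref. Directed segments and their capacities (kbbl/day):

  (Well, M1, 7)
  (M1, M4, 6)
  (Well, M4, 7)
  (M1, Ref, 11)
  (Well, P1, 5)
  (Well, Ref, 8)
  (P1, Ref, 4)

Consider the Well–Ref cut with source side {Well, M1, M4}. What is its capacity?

24

Edges leaving {Well, M1, M4}: Well→P1 (5), Well→Ref (8), M1→Ref (11).
Cut capacity = 5 + 8 + 11 = 24.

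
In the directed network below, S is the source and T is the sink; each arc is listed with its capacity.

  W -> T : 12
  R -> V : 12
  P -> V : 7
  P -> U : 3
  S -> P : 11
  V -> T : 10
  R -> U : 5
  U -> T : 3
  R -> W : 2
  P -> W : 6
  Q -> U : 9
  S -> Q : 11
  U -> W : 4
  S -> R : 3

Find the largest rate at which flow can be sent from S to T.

21

Augment S→P→U→T: bottleneck 3, flow now 3.
Augment S→P→V→T: bottleneck 7, flow now 10.
Augment S→P→W→T: bottleneck 1, flow now 11.
Augment S→R→V→T: bottleneck 3, flow now 14.
Augment S→Q→U→W→T: bottleneck 4, flow now 18.
Augment S→Q→U→P→W→T: bottleneck 3, flow now 21. (uses reverse residual edge)
No augmenting path remains; maximum flow = 21.
In the residual graph, reachable from S: {S, Q, U}.
Min-cut edges: S→P (11), S→R (3), U→W (4), U→T (3); capacity 11 + 3 + 4 + 3 = 21.
This cut is saturated, so no flow can exceed 21.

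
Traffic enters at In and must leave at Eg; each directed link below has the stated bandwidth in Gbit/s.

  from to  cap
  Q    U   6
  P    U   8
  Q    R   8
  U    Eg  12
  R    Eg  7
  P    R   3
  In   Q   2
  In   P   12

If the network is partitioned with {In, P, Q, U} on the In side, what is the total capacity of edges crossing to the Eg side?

Edges leaving {In, P, Q, U}: P→R (3), Q→R (8), U→Eg (12).
Cut capacity = 3 + 8 + 12 = 23.

23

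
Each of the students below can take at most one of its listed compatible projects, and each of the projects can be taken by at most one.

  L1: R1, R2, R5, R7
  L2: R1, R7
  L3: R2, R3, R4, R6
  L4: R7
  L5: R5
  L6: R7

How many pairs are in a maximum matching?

Unit-capacity flow: source→left, listed edges, right→sink; max matching = max flow.
Augmenting path L1→R1 (+1); matched 1.
Augmenting path L2→R7 (+1); matched 2.
Augmenting path L3→R2 (+1); matched 3.
Augmenting path L5→R5 (+1); matched 4.
Augmenting path L4→R7→L2→R1→L1→R2→L3→R3 (+1); matched 5.
No augmenting path remains; maximum matching = 5.
König certificate: {L1, L2, L3, L5, R7} is a vertex cover of size 5 (every listed pair touches it), so no matching can be larger.

5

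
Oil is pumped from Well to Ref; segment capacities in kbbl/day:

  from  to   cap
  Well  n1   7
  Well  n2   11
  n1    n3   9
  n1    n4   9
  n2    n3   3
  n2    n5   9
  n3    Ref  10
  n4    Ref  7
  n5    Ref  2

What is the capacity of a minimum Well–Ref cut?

Augment Well→n1→n3→Ref: bottleneck 7, flow now 7.
Augment Well→n2→n3→Ref: bottleneck 3, flow now 10.
Augment Well→n2→n5→Ref: bottleneck 2, flow now 12.
No augmenting path remains; maximum flow = 12.
By max-flow min-cut, the minimum cut capacity equals the max flow.
In the residual graph, reachable from Well: {Well, n2, n5}.
Min-cut edges: Well→n1 (7), n2→n3 (3), n5→Ref (2); capacity 7 + 3 + 2 = 12.

12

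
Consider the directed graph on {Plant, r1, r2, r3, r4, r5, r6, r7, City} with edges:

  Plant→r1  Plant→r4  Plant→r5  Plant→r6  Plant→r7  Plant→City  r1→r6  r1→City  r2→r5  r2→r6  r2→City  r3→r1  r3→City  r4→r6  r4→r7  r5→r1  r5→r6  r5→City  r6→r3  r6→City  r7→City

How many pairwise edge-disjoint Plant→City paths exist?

6

Assign every edge capacity 1; by Menger, the answer equals the max flow.
Path Plant→City (+1); total 1.
Path Plant→r1→City (+1); total 2.
Path Plant→r5→City (+1); total 3.
Path Plant→r6→City (+1); total 4.
Path Plant→r7→City (+1); total 5.
Path Plant→r4→r6→r3→City (+1); total 6.
No residual Plant→City path; max flow = 6.
Certifying cut of size 6: {Plant→City, Plant→r1, Plant→r4, Plant→r5, Plant→r6, Plant→r7}.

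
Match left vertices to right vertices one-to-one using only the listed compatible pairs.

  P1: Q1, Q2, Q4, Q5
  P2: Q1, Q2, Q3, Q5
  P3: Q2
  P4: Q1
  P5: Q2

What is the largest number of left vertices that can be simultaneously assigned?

Unit-capacity flow: source→left, listed edges, right→sink; max matching = max flow.
Augmenting path P1→Q1 (+1); matched 1.
Augmenting path P2→Q2 (+1); matched 2.
Augmenting path P3→Q2→P2→Q3 (+1); matched 3.
Augmenting path P4→Q1→P1→Q4 (+1); matched 4.
No augmenting path remains; maximum matching = 4.
König certificate: {P1, P2, P4, Q2} is a vertex cover of size 4 (every listed pair touches it), so no matching can be larger.

4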